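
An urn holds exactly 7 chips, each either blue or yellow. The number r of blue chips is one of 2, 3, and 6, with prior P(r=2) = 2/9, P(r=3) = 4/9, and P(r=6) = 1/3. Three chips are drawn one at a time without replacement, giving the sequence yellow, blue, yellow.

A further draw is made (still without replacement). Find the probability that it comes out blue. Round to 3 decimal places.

0.411

For each hypothesis, P(data | H) works out to: P(data | r = 2) = (5/7)(2/6)(4/5) = 4/21; P(data | r = 3) = (4/7)(3/6)(3/5) = 6/35; P(data | r = 6) = (1/7)(6/6)(0/5) = 0.
The prior-weighted likelihoods are 2/9 · 4/21 = 8/189, 4/9 · 6/35 = 8/105, 1/3 · 0 = 0; with total 16/135.
Normalising, the posterior is P(r = 2 | data) = 5/14, P(r = 3 | data) = 9/14, P(r = 6 | data) = 0.
So P(blue next | data) = Σ P(blue next | H) P(H | data) = (1/4)(5/14) + (1/2)(9/14) = 23/56.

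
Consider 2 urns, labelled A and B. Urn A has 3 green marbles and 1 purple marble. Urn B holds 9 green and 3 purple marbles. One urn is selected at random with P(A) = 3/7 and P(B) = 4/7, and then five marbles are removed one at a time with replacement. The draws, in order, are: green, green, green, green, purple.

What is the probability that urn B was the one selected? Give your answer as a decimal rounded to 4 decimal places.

Under each hypothesis, the probability of the observed sequence is: P(data | urn A) = (3/4)(3/4)(3/4)(3/4)(1/4) = 0.079102; P(data | urn B) = (9/12)(9/12)(9/12)(9/12)(3/12) = 0.079102.
Weighting by the prior gives 3/7 · 0.079102 = 0.033901, 4/7 · 0.079102 = 0.045201; summing to 0.079102.
Hence P(urn B | data) = (0.045201) / (0.079102) = 0.57143.

0.5714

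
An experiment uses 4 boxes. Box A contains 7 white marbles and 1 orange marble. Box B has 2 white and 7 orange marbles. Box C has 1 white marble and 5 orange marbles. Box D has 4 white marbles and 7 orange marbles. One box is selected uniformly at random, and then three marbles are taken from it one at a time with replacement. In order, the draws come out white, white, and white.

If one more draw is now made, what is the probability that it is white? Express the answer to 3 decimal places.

0.827

For each hypothesis, P(data | H) works out to: P(data | box A) = (7/8)(7/8)(7/8) = 0.66992; P(data | box B) = (2/9)(2/9)(2/9) = 0.010974; P(data | box C) = (1/6)(1/6)(1/6) = 0.0046296; P(data | box D) = (4/11)(4/11)(4/11) = 0.048084.
Weighting by the prior gives 1/4 · 0.66992 = 0.16748, 1/4 · 0.010974 = 0.0027435, 1/4 · 0.0046296 = 0.0011574, 1/4 · 0.048084 = 0.012021; summing to 0.1834.
The posterior is then P(box A | data) = 0.91319, P(box B | data) = 0.014959, P(box C | data) = 0.0063108, P(box D | data) = 0.065545.
So P(white next | data) = Σ P(white next | H) P(H | data) = (7/8)(0.91319) + (2/9)(0.014959) + (1/6)(0.0063108) + (4/11)(0.065545) = 0.82725.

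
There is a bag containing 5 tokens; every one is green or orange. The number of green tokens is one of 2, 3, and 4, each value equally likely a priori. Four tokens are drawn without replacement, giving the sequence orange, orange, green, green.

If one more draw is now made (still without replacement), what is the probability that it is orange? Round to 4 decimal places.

For each hypothesis, P(data | H) works out to: P(data | r = 2) = (3/5)(2/4)(2/3)(1/2) = 1/10; P(data | r = 3) = (2/5)(1/4)(3/3)(2/2) = 1/10; P(data | r = 4) = (1/5)(0/4) = 0.
Multiplying each by its prior: 1/3 · 1/10 = 1/30, 1/3 · 1/10 = 1/30, 1/3 · 0 = 0; summing to 1/15.
Normalising, the posterior is P(r = 2 | data) = 1/2, P(r = 3 | data) = 1/2, P(r = 4 | data) = 0.
So P(orange next | data) = Σ P(orange next | H) P(H | data) = (1)(1/2) + (0)(1/2) = 1/2.

0.5000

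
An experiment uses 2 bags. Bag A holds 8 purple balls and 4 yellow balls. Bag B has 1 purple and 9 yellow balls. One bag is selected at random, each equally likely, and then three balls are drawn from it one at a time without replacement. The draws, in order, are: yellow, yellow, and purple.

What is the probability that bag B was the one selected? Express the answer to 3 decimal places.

The likelihood of the observed sequence under each hypothesis: P(data | bag A) = (4/12)(3/11)(8/10) = 4/55; P(data | bag B) = (9/10)(8/9)(1/8) = 1/10.
Weighting by the prior gives 1/2 · 4/55 = 2/55, 1/2 · 1/10 = 1/20; with total 19/220.
Therefore the posterior P(bag B | data) = (1/20) / (19/220) = 11/19.

0.579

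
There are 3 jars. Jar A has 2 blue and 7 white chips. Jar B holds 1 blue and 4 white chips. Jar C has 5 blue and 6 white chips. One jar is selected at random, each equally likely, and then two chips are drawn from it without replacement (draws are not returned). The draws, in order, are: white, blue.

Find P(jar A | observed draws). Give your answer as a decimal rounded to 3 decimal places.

For each hypothesis, P(data | H) works out to: P(data | jar A) = (7/9)(2/8) = 0.19444; P(data | jar B) = (4/5)(1/4) = 0.2; P(data | jar C) = (6/11)(5/10) = 0.27273.
Weighting by the prior gives 1/3 · 0.19444 = 0.064815, 1/3 · 0.2 = 0.066667, 1/3 · 0.27273 = 0.090909; with total 0.22239.
Hence P(jar A | data) = (0.064815) / (0.22239) = 0.29145.

0.291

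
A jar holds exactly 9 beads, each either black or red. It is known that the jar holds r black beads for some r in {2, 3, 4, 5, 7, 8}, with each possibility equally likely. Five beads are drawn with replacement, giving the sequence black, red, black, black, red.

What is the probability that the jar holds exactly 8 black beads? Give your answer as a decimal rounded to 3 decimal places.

Under each hypothesis, the probability of the observed sequence is: P(data | r = 2) = (2/9)(7/9)(2/9)(2/9)(7/9) = 0.0066386; P(data | r = 3) = (3/9)(6/9)(3/9)(3/9)(6/9) = 0.016461; P(data | r = 4) = (4/9)(5/9)(4/9)(4/9)(5/9) = 0.027096; P(data | r = 5) = (5/9)(4/9)(5/9)(5/9)(4/9) = 0.03387; P(data | r = 7) = (7/9)(2/9)(7/9)(7/9)(2/9) = 0.023235; P(data | r = 8) = (8/9)(1/9)(8/9)(8/9)(1/9) = 0.0086708.
The prior-weighted likelihoods are 1/6 · 0.0066386 = 0.0011064, 1/6 · 0.016461 = 0.0027435, 1/6 · 0.027096 = 0.004516, 1/6 · 0.03387 = 0.005645, 1/6 · 0.023235 = 0.0038725, 1/6 · 0.0086708 = 0.0014451; summing to 0.019329.
Therefore the posterior P(r = 8 | data) = (0.0014451) / (0.019329) = 0.074766.

0.075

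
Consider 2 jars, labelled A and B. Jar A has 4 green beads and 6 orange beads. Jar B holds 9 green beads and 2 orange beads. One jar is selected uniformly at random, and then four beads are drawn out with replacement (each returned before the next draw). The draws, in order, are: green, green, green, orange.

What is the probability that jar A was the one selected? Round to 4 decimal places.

Compute the likelihood of the observed sequence for each case: P(data | jar A) = (4/10)(4/10)(4/10)(6/10) = 0.0384; P(data | jar B) = (9/11)(9/11)(9/11)(2/11) = 0.099583.
The prior-weighted likelihoods are 1/2 · 0.0384 = 0.0192, 1/2 · 0.099583 = 0.049792; summing to 0.068992.
Hence P(jar A | data) = (0.0192) / (0.068992) = 0.27829.

0.2783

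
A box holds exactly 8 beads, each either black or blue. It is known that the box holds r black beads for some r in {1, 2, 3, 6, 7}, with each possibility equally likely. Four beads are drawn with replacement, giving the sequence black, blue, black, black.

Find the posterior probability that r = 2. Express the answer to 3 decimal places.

0.050

The likelihood of the observed sequence under each hypothesis: P(data | r = 1) = (1/8)(7/8)(1/8)(1/8) = 0.001709; P(data | r = 2) = (2/8)(6/8)(2/8)(2/8) = 0.011719; P(data | r = 3) = (3/8)(5/8)(3/8)(3/8) = 0.032959; P(data | r = 6) = (6/8)(2/8)(6/8)(6/8) = 0.10547; P(data | r = 7) = (7/8)(1/8)(7/8)(7/8) = 0.08374.
Multiplying each by its prior: 1/5 · 0.001709 = 0.0003418, 1/5 · 0.011719 = 0.0023437, 1/5 · 0.032959 = 0.0065918, 1/5 · 0.10547 = 0.021094, 1/5 · 0.08374 = 0.016748; these sum to 0.047119.
So P(r = 2 | data) = (0.0023437) / (0.047119) = 0.049741.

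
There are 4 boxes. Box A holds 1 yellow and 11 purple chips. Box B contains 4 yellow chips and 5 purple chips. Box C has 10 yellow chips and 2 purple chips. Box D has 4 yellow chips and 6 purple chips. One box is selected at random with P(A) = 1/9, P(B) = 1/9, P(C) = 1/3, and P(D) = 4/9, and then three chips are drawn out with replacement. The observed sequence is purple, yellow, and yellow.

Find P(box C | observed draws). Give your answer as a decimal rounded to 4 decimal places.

The likelihood of the observed sequence under each hypothesis: P(data | box A) = (11/12)(1/12)(1/12) = 0.0063657; P(data | box B) = (5/9)(4/9)(4/9) = 0.10974; P(data | box C) = (2/12)(10/12)(10/12) = 0.11574; P(data | box D) = (6/10)(4/10)(4/10) = 0.096.
Weighting by the prior gives 1/9 · 0.0063657 = 0.0007073, 1/9 · 0.10974 = 0.012193, 1/3 · 0.11574 = 0.03858, 4/9 · 0.096 = 0.042667; with total 0.094147.
By Bayes' rule, P(box C | data) = (0.03858) / (0.094147) = 0.40979.

0.4098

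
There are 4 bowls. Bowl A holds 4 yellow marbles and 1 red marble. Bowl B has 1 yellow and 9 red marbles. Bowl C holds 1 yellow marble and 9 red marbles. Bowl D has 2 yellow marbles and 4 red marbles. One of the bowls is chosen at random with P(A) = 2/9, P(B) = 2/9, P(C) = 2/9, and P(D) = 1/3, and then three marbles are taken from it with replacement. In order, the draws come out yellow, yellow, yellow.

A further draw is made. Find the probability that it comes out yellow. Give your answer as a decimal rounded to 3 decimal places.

0.752

Compute the likelihood of the observed sequence for each case: P(data | bowl A) = (4/5)(4/5)(4/5) = 0.512; P(data | bowl B) = (1/10)(1/10)(1/10) = 0.001; P(data | bowl C) = (1/10)(1/10)(1/10) = 0.001; P(data | bowl D) = (2/6)(2/6)(2/6) = 0.037037.
The prior-weighted likelihoods are 2/9 · 0.512 = 0.11378, 2/9 · 0.001 = 0.00022222, 2/9 · 0.001 = 0.00022222, 1/3 · 0.037037 = 0.012346; these sum to 0.12657.
Dividing through by the total gives posterior P(bowl A | data) = 0.89895, P(bowl B | data) = 0.0017558, P(bowl C | data) = 0.0017558, P(bowl D | data) = 0.097542.
Averaging over the posterior, P(yellow next | data) = (4/5)(0.89895) + (1/10)(0.0017558) + (1/10)(0.0017558) + (1/3)(0.097542) = 0.75202.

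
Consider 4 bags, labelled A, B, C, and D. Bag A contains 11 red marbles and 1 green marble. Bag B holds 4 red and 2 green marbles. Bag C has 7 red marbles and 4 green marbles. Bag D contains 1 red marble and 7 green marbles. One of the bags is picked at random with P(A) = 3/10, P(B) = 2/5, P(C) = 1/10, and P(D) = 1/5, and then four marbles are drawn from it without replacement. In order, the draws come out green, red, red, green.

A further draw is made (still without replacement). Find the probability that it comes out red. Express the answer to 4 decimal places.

For each hypothesis, P(data | H) works out to: P(data | bag A) = (1/12)(11/11)(10/10)(0/9) = 0; P(data | bag B) = (2/6)(4/5)(3/4)(1/3) = 0.066667; P(data | bag C) = (4/11)(7/10)(6/9)(3/8) = 0.063636; P(data | bag D) = (7/8)(1/7)(0/6) = 0.
The prior-weighted likelihoods are 3/10 · 0 = 0, 2/5 · 0.066667 = 0.026667, 1/10 · 0.063636 = 0.0063636, 1/5 · 0 = 0; these sum to 0.03303.
Dividing through by the total gives posterior P(bag A | data) = 0, P(bag B | data) = 0.80734, P(bag C | data) = 0.19266, P(bag D | data) = 0.
The predictive probability is P(red next | data) = (1)(0.80734) + (5/7)(0.19266) = 0.94495.

0.9450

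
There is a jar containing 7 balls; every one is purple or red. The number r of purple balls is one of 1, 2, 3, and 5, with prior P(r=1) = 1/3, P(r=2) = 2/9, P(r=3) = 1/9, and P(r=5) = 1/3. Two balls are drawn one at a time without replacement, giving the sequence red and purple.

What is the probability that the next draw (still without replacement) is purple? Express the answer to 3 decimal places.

Compute the likelihood of the observed sequence for each case: P(data | r = 1) = (6/7)(1/6) = 1/7; P(data | r = 2) = (5/7)(2/6) = 5/21; P(data | r = 3) = (4/7)(3/6) = 2/7; P(data | r = 5) = (2/7)(5/6) = 5/21.
The prior-weighted likelihoods are 1/3 · 1/7 = 1/21, 2/9 · 5/21 = 10/189, 1/9 · 2/7 = 2/63, 1/3 · 5/21 = 5/63; these sum to 40/189.
Normalising, the posterior is P(r = 1 | data) = 9/40, P(r = 2 | data) = 1/4, P(r = 3 | data) = 3/20, P(r = 5 | data) = 3/8.
Averaging over the posterior, P(purple next | data) = (0)(9/40) + (1/5)(1/4) + (2/5)(3/20) + (4/5)(3/8) = 41/100.

0.410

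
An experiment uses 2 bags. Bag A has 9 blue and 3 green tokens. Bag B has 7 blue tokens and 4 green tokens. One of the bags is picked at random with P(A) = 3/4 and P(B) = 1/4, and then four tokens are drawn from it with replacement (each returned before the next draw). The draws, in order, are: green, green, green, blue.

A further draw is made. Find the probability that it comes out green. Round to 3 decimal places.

0.303

Compute the likelihood of the observed sequence for each case: P(data | bag A) = (3/12)(3/12)(3/12)(9/12) = 0.011719; P(data | bag B) = (4/11)(4/11)(4/11)(7/11) = 0.030599.
Multiplying each by its prior: 3/4 · 0.011719 = 0.0087891, 1/4 · 0.030599 = 0.0076498; summing to 0.016439.
Dividing through by the total gives posterior P(bag A | data) = 0.53465, P(bag B | data) = 0.46535.
So P(green next | data) = Σ P(green next | H) P(H | data) = (1/4)(0.53465) + (4/11)(0.46535) = 0.30288.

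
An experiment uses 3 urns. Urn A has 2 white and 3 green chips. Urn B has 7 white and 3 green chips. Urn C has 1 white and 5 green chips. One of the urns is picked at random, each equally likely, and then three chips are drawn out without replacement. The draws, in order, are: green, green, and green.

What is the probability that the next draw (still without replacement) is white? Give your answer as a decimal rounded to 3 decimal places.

Under each hypothesis, the probability of the observed sequence is: P(data | urn A) = (3/5)(2/4)(1/3) = 1/10; P(data | urn B) = (3/10)(2/9)(1/8) = 1/120; P(data | urn C) = (5/6)(4/5)(3/4) = 1/2.
Multiplying each by its prior: 1/3 · 1/10 = 1/30, 1/3 · 1/120 = 1/360, 1/3 · 1/2 = 1/6; these sum to 73/360.
Normalising, the posterior is P(urn A | data) = 12/73, P(urn B | data) = 1/73, P(urn C | data) = 60/73.
The predictive probability is P(white next | data) = (1)(12/73) + (1)(1/73) + (1/3)(60/73) = 33/73.

0.452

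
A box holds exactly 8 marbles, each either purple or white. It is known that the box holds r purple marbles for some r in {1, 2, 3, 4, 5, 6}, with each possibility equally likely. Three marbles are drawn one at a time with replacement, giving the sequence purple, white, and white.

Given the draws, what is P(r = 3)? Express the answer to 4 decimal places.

Under each hypothesis, the probability of the observed sequence is: P(data | r = 1) = (1/8)(7/8)(7/8) = 0.095703; P(data | r = 2) = (2/8)(6/8)(6/8) = 0.14062; P(data | r = 3) = (3/8)(5/8)(5/8) = 0.14648; P(data | r = 4) = (4/8)(4/8)(4/8) = 0.125; P(data | r = 5) = (5/8)(3/8)(3/8) = 0.087891; P(data | r = 6) = (6/8)(2/8)(2/8) = 0.046875.
Multiplying each by its prior: 1/6 · 0.095703 = 0.015951, 1/6 · 0.14062 = 0.023438, 1/6 · 0.14648 = 0.024414, 1/6 · 0.125 = 0.020833, 1/6 · 0.087891 = 0.014648, 1/6 · 0.046875 = 0.0078125; with total 0.1071.
Hence P(r = 3 | data) = (0.024414) / (0.1071) = 0.22796.

0.2280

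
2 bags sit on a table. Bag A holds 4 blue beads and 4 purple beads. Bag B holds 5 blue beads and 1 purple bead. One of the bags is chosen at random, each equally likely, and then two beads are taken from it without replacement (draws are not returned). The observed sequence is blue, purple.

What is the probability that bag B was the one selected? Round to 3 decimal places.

Compute the likelihood of the observed sequence for each case: P(data | bag A) = (4/8)(4/7) = 2/7; P(data | bag B) = (5/6)(1/5) = 1/6.
Multiplying each by its prior: 1/2 · 2/7 = 1/7, 1/2 · 1/6 = 1/12; with total 19/84.
Hence P(bag B | data) = (1/12) / (19/84) = 7/19.

0.368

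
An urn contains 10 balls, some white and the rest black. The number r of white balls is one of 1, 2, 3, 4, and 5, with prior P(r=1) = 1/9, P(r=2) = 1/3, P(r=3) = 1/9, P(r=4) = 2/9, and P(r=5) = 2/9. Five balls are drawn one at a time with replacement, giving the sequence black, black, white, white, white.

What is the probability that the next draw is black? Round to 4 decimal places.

Under each hypothesis, the probability of the observed sequence is: P(data | r = 1) = (9/10)(9/10)(1/10)(1/10)(1/10) = 0.00081; P(data | r = 2) = (8/10)(8/10)(2/10)(2/10)(2/10) = 0.00512; P(data | r = 3) = (7/10)(7/10)(3/10)(3/10)(3/10) = 0.01323; P(data | r = 4) = (6/10)(6/10)(4/10)(4/10)(4/10) = 0.02304; P(data | r = 5) = (5/10)(5/10)(5/10)(5/10)(5/10) = 0.03125.
Multiplying each by its prior: 1/9 · 0.00081 = 9e-05, 1/3 · 0.00512 = 0.0017067, 1/9 · 0.01323 = 0.00147, 2/9 · 0.02304 = 0.00512, 2/9 · 0.03125 = 0.0069444; with total 0.015331.
Dividing through by the total gives posterior P(r = 1 | data) = 0.0058704, P(r = 2 | data) = 0.11132, P(r = 3 | data) = 0.095883, P(r = 4 | data) = 0.33396, P(r = 5 | data) = 0.45296.
The predictive probability is P(black next | data) = (9/10)(0.0058704) + (4/5)(0.11132) + (7/10)(0.095883) + (3/5)(0.33396) + (1/2)(0.45296) = 0.58832.

0.5883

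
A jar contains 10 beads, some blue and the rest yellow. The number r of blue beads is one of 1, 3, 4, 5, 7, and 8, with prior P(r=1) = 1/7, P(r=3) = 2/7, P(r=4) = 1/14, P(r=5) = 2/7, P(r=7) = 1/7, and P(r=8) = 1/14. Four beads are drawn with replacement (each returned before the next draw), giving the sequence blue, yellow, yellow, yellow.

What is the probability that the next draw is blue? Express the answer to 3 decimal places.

Compute the likelihood of the observed sequence for each case: P(data | r = 1) = (1/10)(9/10)(9/10)(9/10) = 0.0729; P(data | r = 3) = (3/10)(7/10)(7/10)(7/10) = 0.1029; P(data | r = 4) = (4/10)(6/10)(6/10)(6/10) = 0.0864; P(data | r = 5) = (5/10)(5/10)(5/10)(5/10) = 0.0625; P(data | r = 7) = (7/10)(3/10)(3/10)(3/10) = 0.0189; P(data | r = 8) = (8/10)(2/10)(2/10)(2/10) = 0.0064.
The prior-weighted likelihoods are 1/7 · 0.0729 = 0.010414, 2/7 · 0.1029 = 0.0294, 1/14 · 0.0864 = 0.0061714, 2/7 · 0.0625 = 0.017857, 1/7 · 0.0189 = 0.0027, 1/14 · 0.0064 = 0.00045714; summing to 0.067.
The posterior is then P(r = 1 | data) = 0.15544, P(r = 3 | data) = 0.43881, P(r = 4 | data) = 0.092111, P(r = 5 | data) = 0.26652, P(r = 7 | data) = 0.040299, P(r = 8 | data) = 0.006823.
So P(blue next | data) = Σ P(blue next | H) P(H | data) = (1/10)(0.15544) + (3/10)(0.43881) + (2/5)(0.092111) + (1/2)(0.26652) + (7/10)(0.040299) + (4/5)(0.006823) = 0.35096.

0.351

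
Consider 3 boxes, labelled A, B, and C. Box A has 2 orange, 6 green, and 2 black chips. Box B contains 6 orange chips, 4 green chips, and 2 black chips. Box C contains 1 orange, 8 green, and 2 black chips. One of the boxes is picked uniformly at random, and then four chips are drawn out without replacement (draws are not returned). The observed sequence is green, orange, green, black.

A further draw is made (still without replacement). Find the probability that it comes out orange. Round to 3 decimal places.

0.231

Compute the likelihood of the observed sequence for each case: P(data | box A) = (6/10)(2/9)(5/8)(2/7) = 0.02381; P(data | box B) = (4/12)(6/11)(3/10)(2/9) = 0.012121; P(data | box C) = (8/11)(1/10)(7/9)(2/8) = 0.014141.
Multiplying each by its prior: 1/3 · 0.02381 = 0.0079365, 1/3 · 0.012121 = 0.0040404, 1/3 · 0.014141 = 0.0047138; with total 0.016691.
Normalising, the posterior is P(box A | data) = 0.4755, P(box B | data) = 0.24207, P(box C | data) = 0.28242.
So P(orange next | data) = Σ P(orange next | H) P(H | data) = (1/6)(0.4755) + (5/8)(0.24207) + (0)(0.28242) = 0.23055.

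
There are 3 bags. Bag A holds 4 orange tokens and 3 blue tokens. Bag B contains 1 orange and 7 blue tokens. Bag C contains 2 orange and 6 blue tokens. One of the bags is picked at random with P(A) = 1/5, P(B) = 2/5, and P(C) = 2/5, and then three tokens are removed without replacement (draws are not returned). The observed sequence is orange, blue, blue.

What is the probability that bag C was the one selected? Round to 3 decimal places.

0.495

For each hypothesis, P(data | H) works out to: P(data | bag A) = (4/7)(3/6)(2/5) = 4/35; P(data | bag B) = (1/8)(7/7)(6/6) = 1/8; P(data | bag C) = (2/8)(6/7)(5/6) = 5/28.
The prior-weighted likelihoods are 1/5 · 4/35 = 4/175, 2/5 · 1/8 = 1/20, 2/5 · 5/28 = 1/14; these sum to 101/700.
Therefore the posterior P(bag C | data) = (1/14) / (101/700) = 50/101.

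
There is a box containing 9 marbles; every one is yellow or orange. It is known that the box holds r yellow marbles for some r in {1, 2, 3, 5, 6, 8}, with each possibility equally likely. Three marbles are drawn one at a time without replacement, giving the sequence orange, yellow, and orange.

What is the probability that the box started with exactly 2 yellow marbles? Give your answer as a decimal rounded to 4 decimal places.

0.2577

For each hypothesis, P(data | H) works out to: P(data | r = 1) = (8/9)(1/8)(7/7) = 0.11111; P(data | r = 2) = (7/9)(2/8)(6/7) = 0.16667; P(data | r = 3) = (6/9)(3/8)(5/7) = 0.17857; P(data | r = 5) = (4/9)(5/8)(3/7) = 0.11905; P(data | r = 6) = (3/9)(6/8)(2/7) = 0.071429; P(data | r = 8) = (1/9)(8/8)(0/7) = 0.
Weighting by the prior gives 1/6 · 0.11111 = 0.018519, 1/6 · 0.16667 = 0.027778, 1/6 · 0.17857 = 0.029762, 1/6 · 0.11905 = 0.019841, 1/6 · 0.071429 = 0.011905, 1/6 · 0 = 0; summing to 0.1078.
Hence P(r = 2 | data) = (0.027778) / (0.1078) = 0.25767.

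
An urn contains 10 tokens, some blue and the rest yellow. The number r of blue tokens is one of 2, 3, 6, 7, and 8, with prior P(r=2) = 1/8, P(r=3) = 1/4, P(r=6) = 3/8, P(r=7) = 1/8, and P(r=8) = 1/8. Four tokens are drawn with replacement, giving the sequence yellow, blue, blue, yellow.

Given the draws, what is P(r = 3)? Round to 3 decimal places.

0.248

The likelihood of the observed sequence under each hypothesis: P(data | r = 2) = (8/10)(2/10)(2/10)(8/10) = 0.0256; P(data | r = 3) = (7/10)(3/10)(3/10)(7/10) = 0.0441; P(data | r = 6) = (4/10)(6/10)(6/10)(4/10) = 0.0576; P(data | r = 7) = (3/10)(7/10)(7/10)(3/10) = 0.0441; P(data | r = 8) = (2/10)(8/10)(8/10)(2/10) = 0.0256.
Weighting by the prior gives 1/8 · 0.0256 = 0.0032, 1/4 · 0.0441 = 0.011025, 3/8 · 0.0576 = 0.0216, 1/8 · 0.0441 = 0.0055125, 1/8 · 0.0256 = 0.0032; summing to 0.044538.
Hence P(r = 3 | data) = (0.011025) / (0.044538) = 0.24754.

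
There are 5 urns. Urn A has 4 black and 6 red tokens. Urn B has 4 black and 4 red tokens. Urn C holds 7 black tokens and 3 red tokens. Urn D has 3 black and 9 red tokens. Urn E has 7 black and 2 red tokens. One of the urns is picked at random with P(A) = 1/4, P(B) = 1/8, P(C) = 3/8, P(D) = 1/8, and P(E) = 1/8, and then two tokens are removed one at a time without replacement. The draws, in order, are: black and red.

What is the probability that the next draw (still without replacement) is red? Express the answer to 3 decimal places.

0.439

The likelihood of the observed sequence under each hypothesis: P(data | urn A) = (4/10)(6/9) = 0.26667; P(data | urn B) = (4/8)(4/7) = 0.28571; P(data | urn C) = (7/10)(3/9) = 0.23333; P(data | urn D) = (3/12)(9/11) = 0.20455; P(data | urn E) = (7/9)(2/8) = 0.19444.
Weighting by the prior gives 1/4 · 0.26667 = 0.066667, 1/8 · 0.28571 = 0.035714, 3/8 · 0.23333 = 0.0875, 1/8 · 0.20455 = 0.025568, 1/8 · 0.19444 = 0.024306; with total 0.23975.
Dividing through by the total gives posterior P(urn A | data) = 0.27806, P(urn B | data) = 0.14896, P(urn C | data) = 0.36496, P(urn D | data) = 0.10664, P(urn E | data) = 0.10138.
So P(red next | data) = Σ P(red next | H) P(H | data) = (5/8)(0.27806) + (1/2)(0.14896) + (1/4)(0.36496) + (4/5)(0.10664) + (1/7)(0.10138) = 0.43931.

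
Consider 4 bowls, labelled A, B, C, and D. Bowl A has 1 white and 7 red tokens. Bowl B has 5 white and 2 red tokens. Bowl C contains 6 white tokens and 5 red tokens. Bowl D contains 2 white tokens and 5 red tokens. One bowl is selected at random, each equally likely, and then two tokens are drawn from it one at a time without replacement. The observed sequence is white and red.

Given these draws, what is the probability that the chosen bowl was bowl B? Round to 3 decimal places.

0.272

For each hypothesis, P(data | H) works out to: P(data | bowl A) = (1/8)(7/7) = 0.125; P(data | bowl B) = (5/7)(2/6) = 0.2381; P(data | bowl C) = (6/11)(5/10) = 0.27273; P(data | bowl D) = (2/7)(5/6) = 0.2381.
Multiplying each by its prior: 1/4 · 0.125 = 0.03125, 1/4 · 0.2381 = 0.059524, 1/4 · 0.27273 = 0.068182, 1/4 · 0.2381 = 0.059524; with total 0.21848.
Therefore the posterior P(bowl B | data) = (0.059524) / (0.21848) = 0.27245.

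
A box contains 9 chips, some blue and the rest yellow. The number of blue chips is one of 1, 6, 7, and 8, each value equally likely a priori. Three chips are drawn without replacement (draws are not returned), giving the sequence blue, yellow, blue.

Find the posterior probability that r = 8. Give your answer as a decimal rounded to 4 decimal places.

Under each hypothesis, the probability of the observed sequence is: P(data | r = 1) = (1/9)(8/8)(0/7) = 0; P(data | r = 6) = (6/9)(3/8)(5/7) = 0.17857; P(data | r = 7) = (7/9)(2/8)(6/7) = 0.16667; P(data | r = 8) = (8/9)(1/8)(7/7) = 0.11111.
Weighting by the prior gives 1/4 · 0 = 0, 1/4 · 0.17857 = 0.044643, 1/4 · 0.16667 = 0.041667, 1/4 · 0.11111 = 0.027778; summing to 0.11409.
So P(r = 8 | data) = (0.027778) / (0.11409) = 0.24348.

0.2435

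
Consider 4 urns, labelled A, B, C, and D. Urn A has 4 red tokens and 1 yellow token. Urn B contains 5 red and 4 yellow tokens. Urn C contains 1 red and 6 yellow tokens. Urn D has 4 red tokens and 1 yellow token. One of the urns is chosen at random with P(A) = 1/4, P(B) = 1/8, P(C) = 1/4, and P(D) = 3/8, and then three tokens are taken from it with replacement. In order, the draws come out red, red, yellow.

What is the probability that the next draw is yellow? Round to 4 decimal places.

Under each hypothesis, the probability of the observed sequence is: P(data | urn A) = (4/5)(4/5)(1/5) = 0.128; P(data | urn B) = (5/9)(5/9)(4/9) = 0.13717; P(data | urn C) = (1/7)(1/7)(6/7) = 0.017493; P(data | urn D) = (4/5)(4/5)(1/5) = 0.128.
The prior-weighted likelihoods are 1/4 · 0.128 = 0.032, 1/8 · 0.13717 = 0.017147, 1/4 · 0.017493 = 0.0043732, 3/8 · 0.128 = 0.048; these sum to 0.10152.
Normalising, the posterior is P(urn A | data) = 0.31521, P(urn B | data) = 0.1689, P(urn C | data) = 0.043077, P(urn D | data) = 0.47281.
The predictive probability is P(yellow next | data) = (1/5)(0.31521) + (4/9)(0.1689) + (6/7)(0.043077) + (1/5)(0.47281) = 0.26959.

0.2696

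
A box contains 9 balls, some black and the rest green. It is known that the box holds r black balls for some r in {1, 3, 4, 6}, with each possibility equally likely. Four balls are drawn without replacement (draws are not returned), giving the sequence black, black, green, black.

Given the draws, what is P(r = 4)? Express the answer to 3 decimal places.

For each hypothesis, P(data | H) works out to: P(data | r = 1) = (1/9)(0/8) = 0; P(data | r = 3) = (3/9)(2/8)(6/7)(1/6) = 0.011905; P(data | r = 4) = (4/9)(3/8)(5/7)(2/6) = 0.039683; P(data | r = 6) = (6/9)(5/8)(3/7)(4/6) = 0.11905.
Weighting by the prior gives 1/4 · 0 = 0, 1/4 · 0.011905 = 0.0029762, 1/4 · 0.039683 = 0.0099206, 1/4 · 0.11905 = 0.029762; with total 0.042659.
Hence P(r = 4 | data) = (0.0099206) / (0.042659) = 0.23256.

0.233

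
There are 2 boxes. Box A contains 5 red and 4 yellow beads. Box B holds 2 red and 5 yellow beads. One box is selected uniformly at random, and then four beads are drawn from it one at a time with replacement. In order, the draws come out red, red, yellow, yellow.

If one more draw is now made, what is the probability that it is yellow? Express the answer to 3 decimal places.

0.554

Under each hypothesis, the probability of the observed sequence is: P(data | box A) = (5/9)(5/9)(4/9)(4/9) = 0.060966; P(data | box B) = (2/7)(2/7)(5/7)(5/7) = 0.041649.
The prior-weighted likelihoods are 1/2 · 0.060966 = 0.030483, 1/2 · 0.041649 = 0.020825; these sum to 0.051308.
The posterior is then P(box A | data) = 0.59412, P(box B | data) = 0.40588.
The predictive probability is P(yellow next | data) = (4/9)(0.59412) + (5/7)(0.40588) = 0.55397.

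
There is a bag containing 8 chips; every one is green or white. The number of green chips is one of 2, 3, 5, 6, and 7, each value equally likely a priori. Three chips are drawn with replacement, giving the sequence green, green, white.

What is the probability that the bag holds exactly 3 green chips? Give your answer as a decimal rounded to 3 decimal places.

0.170

Under each hypothesis, the probability of the observed sequence is: P(data | r = 2) = (2/8)(2/8)(6/8) = 0.046875; P(data | r = 3) = (3/8)(3/8)(5/8) = 0.087891; P(data | r = 5) = (5/8)(5/8)(3/8) = 0.14648; P(data | r = 6) = (6/8)(6/8)(2/8) = 0.14062; P(data | r = 7) = (7/8)(7/8)(1/8) = 0.095703.
Multiplying each by its prior: 1/5 · 0.046875 = 0.009375, 1/5 · 0.087891 = 0.017578, 1/5 · 0.14648 = 0.029297, 1/5 · 0.14062 = 0.028125, 1/5 · 0.095703 = 0.019141; these sum to 0.10352.
Hence P(r = 3 | data) = (0.017578) / (0.10352) = 0.16981.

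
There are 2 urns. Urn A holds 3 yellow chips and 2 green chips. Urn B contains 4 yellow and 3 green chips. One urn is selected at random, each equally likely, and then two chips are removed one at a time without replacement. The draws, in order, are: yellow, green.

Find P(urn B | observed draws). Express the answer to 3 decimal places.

For each hypothesis, P(data | H) works out to: P(data | urn A) = (3/5)(2/4) = 3/10; P(data | urn B) = (4/7)(3/6) = 2/7.
Weighting by the prior gives 1/2 · 3/10 = 3/20, 1/2 · 2/7 = 1/7; summing to 41/140.
Therefore the posterior P(urn B | data) = (1/7) / (41/140) = 20/41.

0.488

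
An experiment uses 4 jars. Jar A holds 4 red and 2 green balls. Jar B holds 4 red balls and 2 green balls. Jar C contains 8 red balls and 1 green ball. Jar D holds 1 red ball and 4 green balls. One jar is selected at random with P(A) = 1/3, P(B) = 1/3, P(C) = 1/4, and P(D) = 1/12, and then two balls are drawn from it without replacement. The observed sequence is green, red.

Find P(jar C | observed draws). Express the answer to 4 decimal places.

For each hypothesis, P(data | H) works out to: P(data | jar A) = (2/6)(4/5) = 4/15; P(data | jar B) = (2/6)(4/5) = 4/15; P(data | jar C) = (1/9)(8/8) = 1/9; P(data | jar D) = (4/5)(1/4) = 1/5.
The prior-weighted likelihoods are 1/3 · 4/15 = 4/45, 1/3 · 4/15 = 4/45, 1/4 · 1/9 = 1/36, 1/12 · 1/5 = 1/60; these sum to 2/9.
By Bayes' rule, P(jar C | data) = (1/36) / (2/9) = 1/8.

0.1250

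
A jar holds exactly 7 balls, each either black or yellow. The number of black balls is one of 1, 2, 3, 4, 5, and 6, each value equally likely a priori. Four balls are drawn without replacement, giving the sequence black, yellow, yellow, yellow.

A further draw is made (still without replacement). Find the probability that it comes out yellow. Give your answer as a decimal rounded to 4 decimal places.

For each hypothesis, P(data | H) works out to: P(data | r = 1) = (1/7)(6/6)(5/5)(4/4) = 1/7; P(data | r = 2) = (2/7)(5/6)(4/5)(3/4) = 1/7; P(data | r = 3) = (3/7)(4/6)(3/5)(2/4) = 3/35; P(data | r = 4) = (4/7)(3/6)(2/5)(1/4) = 1/35; P(data | r = 5) = (5/7)(2/6)(1/5)(0/4) = 0; P(data | r = 6) = (6/7)(1/6)(0/5) = 0.
Multiplying each by its prior: 1/6 · 1/7 = 1/42, 1/6 · 1/7 = 1/42, 1/6 · 3/35 = 1/70, 1/6 · 1/35 = 1/210, 1/6 · 0 = 0, 1/6 · 0 = 0; with total 1/15.
Dividing through by the total gives posterior P(r = 1 | data) = 5/14, P(r = 2 | data) = 5/14, P(r = 3 | data) = 3/14, P(r = 4 | data) = 1/14, P(r = 5 | data) = 0, P(r = 6 | data) = 0.
So P(yellow next | data) = Σ P(yellow next | H) P(H | data) = (1)(5/14) + (2/3)(5/14) + (1/3)(3/14) + (0)(1/14) = 2/3.

0.6667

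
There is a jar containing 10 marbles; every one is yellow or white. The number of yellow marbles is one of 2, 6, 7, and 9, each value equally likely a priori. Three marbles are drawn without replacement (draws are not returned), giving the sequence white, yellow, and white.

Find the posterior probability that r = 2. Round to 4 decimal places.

0.4956

Under each hypothesis, the probability of the observed sequence is: P(data | r = 2) = (8/10)(2/9)(7/8) = 0.15556; P(data | r = 6) = (4/10)(6/9)(3/8) = 0.1; P(data | r = 7) = (3/10)(7/9)(2/8) = 0.058333; P(data | r = 9) = (1/10)(9/9)(0/8) = 0.
Multiplying each by its prior: 1/4 · 0.15556 = 0.038889, 1/4 · 0.1 = 0.025, 1/4 · 0.058333 = 0.014583, 1/4 · 0 = 0; with total 0.078472.
Therefore the posterior P(r = 2 | data) = (0.038889) / (0.078472) = 0.49558.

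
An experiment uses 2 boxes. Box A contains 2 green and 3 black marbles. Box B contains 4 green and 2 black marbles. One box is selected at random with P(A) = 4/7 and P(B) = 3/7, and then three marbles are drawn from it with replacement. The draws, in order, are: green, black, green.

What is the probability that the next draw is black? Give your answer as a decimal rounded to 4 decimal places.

0.4569

For each hypothesis, P(data | H) works out to: P(data | box A) = (2/5)(3/5)(2/5) = 0.096; P(data | box B) = (4/6)(2/6)(4/6) = 0.14815.
Weighting by the prior gives 4/7 · 0.096 = 0.054857, 3/7 · 0.14815 = 0.063492; with total 0.11835.
Normalising, the posterior is P(box A | data) = 0.46352, P(box B | data) = 0.53648.
Averaging over the posterior, P(black next | data) = (3/5)(0.46352) + (1/3)(0.53648) = 0.45694.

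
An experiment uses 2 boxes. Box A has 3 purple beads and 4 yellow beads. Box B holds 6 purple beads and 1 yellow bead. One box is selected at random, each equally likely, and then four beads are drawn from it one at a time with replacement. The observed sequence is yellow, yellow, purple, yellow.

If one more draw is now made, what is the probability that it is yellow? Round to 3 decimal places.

For each hypothesis, P(data | H) works out to: P(data | box A) = (4/7)(4/7)(3/7)(4/7) = 0.079967; P(data | box B) = (1/7)(1/7)(6/7)(1/7) = 0.002499.
Multiplying each by its prior: 1/2 · 0.079967 = 0.039983, 1/2 · 0.002499 = 0.0012495; these sum to 0.041233.
Dividing through by the total gives posterior P(box A | data) = 0.9697, P(box B | data) = 0.030303.
Averaging over the posterior, P(yellow next | data) = (4/7)(0.9697) + (1/7)(0.030303) = 0.55844.

0.558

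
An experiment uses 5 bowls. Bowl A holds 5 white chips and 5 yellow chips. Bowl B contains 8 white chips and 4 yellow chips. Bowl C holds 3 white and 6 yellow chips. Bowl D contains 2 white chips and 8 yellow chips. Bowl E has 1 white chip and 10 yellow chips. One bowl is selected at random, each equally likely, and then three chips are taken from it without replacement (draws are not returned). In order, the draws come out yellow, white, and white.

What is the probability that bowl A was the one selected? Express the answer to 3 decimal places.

0.345

The likelihood of the observed sequence under each hypothesis: P(data | bowl A) = (5/10)(5/9)(4/8) = 0.13889; P(data | bowl B) = (4/12)(8/11)(7/10) = 0.1697; P(data | bowl C) = (6/9)(3/8)(2/7) = 0.071429; P(data | bowl D) = (8/10)(2/9)(1/8) = 0.022222; P(data | bowl E) = (10/11)(1/10)(0/9) = 0.
The prior-weighted likelihoods are 1/5 · 0.13889 = 0.027778, 1/5 · 0.1697 = 0.033939, 1/5 · 0.071429 = 0.014286, 1/5 · 0.022222 = 0.0044444, 1/5 · 0 = 0; with total 0.080447.
So P(bowl A | data) = (0.027778) / (0.080447) = 0.34529.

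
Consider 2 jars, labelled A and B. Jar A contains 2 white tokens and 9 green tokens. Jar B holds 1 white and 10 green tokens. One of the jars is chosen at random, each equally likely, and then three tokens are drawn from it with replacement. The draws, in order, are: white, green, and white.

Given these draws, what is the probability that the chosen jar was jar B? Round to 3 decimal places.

Compute the likelihood of the observed sequence for each case: P(data | jar A) = (2/11)(9/11)(2/11) = 0.027047; P(data | jar B) = (1/11)(10/11)(1/11) = 0.0075131.
The prior-weighted likelihoods are 1/2 · 0.027047 = 0.013524, 1/2 · 0.0075131 = 0.0037566; these sum to 0.01728.
Therefore the posterior P(jar B | data) = (0.0037566) / (0.01728) = 0.21739.

0.217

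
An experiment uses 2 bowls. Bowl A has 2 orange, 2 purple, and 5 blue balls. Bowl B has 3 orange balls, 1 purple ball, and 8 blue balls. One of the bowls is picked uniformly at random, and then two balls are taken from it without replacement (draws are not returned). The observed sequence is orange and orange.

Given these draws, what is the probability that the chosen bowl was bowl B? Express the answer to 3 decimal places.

0.621

For each hypothesis, P(data | H) works out to: P(data | bowl A) = (2/9)(1/8) = 1/36; P(data | bowl B) = (3/12)(2/11) = 1/22.
Multiplying each by its prior: 1/2 · 1/36 = 1/72, 1/2 · 1/22 = 1/44; summing to 29/792.
So P(bowl B | data) = (1/44) / (29/792) = 18/29.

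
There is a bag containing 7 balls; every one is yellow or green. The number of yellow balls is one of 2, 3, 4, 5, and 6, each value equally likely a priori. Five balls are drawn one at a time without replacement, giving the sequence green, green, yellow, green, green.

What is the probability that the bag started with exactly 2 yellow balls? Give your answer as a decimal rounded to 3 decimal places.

0.769

Compute the likelihood of the observed sequence for each case: P(data | r = 2) = (5/7)(4/6)(2/5)(3/4)(2/3) = 2/21; P(data | r = 3) = (4/7)(3/6)(3/5)(2/4)(1/3) = 1/35; P(data | r = 4) = (3/7)(2/6)(4/5)(1/4)(0/3) = 0; P(data | r = 5) = (2/7)(1/6)(5/5)(0/4) = 0; P(data | r = 6) = (1/7)(0/6) = 0.
Weighting by the prior gives 1/5 · 2/21 = 2/105, 1/5 · 1/35 = 1/175, 1/5 · 0 = 0, 1/5 · 0 = 0, 1/5 · 0 = 0; with total 13/525.
Therefore the posterior P(r = 2 | data) = (2/105) / (13/525) = 10/13.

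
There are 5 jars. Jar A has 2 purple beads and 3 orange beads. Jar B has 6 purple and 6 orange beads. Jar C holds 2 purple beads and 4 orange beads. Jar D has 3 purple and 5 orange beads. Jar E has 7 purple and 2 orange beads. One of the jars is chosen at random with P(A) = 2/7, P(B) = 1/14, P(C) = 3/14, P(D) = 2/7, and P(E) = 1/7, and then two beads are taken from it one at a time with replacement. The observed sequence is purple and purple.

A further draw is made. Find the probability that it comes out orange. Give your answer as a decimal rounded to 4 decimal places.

Compute the likelihood of the observed sequence for each case: P(data | jar A) = (2/5)(2/5) = 0.16; P(data | jar B) = (6/12)(6/12) = 0.25; P(data | jar C) = (2/6)(2/6) = 0.11111; P(data | jar D) = (3/8)(3/8) = 0.14062; P(data | jar E) = (7/9)(7/9) = 0.60494.
Multiplying each by its prior: 2/7 · 0.16 = 0.045714, 1/14 · 0.25 = 0.017857, 3/14 · 0.11111 = 0.02381, 2/7 · 0.14062 = 0.040179, 1/7 · 0.60494 = 0.08642; summing to 0.21398.
Dividing through by the total gives posterior P(jar A | data) = 0.21364, P(jar B | data) = 0.083453, P(jar C | data) = 0.11127, P(jar D | data) = 0.18777, P(jar E | data) = 0.40387.
Averaging over the posterior, P(orange next | data) = (3/5)(0.21364) + (1/2)(0.083453) + (2/3)(0.11127) + (5/8)(0.18777) + (2/9)(0.40387) = 0.45119.

0.4512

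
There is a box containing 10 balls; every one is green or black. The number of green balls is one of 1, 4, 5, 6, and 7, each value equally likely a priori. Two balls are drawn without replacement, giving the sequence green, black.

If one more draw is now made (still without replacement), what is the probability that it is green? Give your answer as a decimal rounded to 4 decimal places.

0.5073

The likelihood of the observed sequence under each hypothesis: P(data | r = 1) = (1/10)(9/9) = 1/10; P(data | r = 4) = (4/10)(6/9) = 4/15; P(data | r = 5) = (5/10)(5/9) = 5/18; P(data | r = 6) = (6/10)(4/9) = 4/15; P(data | r = 7) = (7/10)(3/9) = 7/30.
Weighting by the prior gives 1/5 · 1/10 = 1/50, 1/5 · 4/15 = 4/75, 1/5 · 5/18 = 1/18, 1/5 · 4/15 = 4/75, 1/5 · 7/30 = 7/150; these sum to 103/450.
Normalising, the posterior is P(r = 1 | data) = 9/103, P(r = 4 | data) = 24/103, P(r = 5 | data) = 25/103, P(r = 6 | data) = 24/103, P(r = 7 | data) = 21/103.
Averaging over the posterior, P(green next | data) = (0)(9/103) + (3/8)(24/103) + (1/2)(25/103) + (5/8)(24/103) + (3/4)(21/103) = 209/412.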